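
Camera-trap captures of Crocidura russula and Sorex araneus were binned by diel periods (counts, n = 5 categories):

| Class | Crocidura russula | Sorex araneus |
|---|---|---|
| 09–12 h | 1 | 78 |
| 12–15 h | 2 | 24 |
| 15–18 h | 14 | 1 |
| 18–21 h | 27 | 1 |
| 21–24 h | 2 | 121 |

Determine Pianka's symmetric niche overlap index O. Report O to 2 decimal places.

0.09

Proportions for Crocidura russula (n=46): 1/46=0.0217, 2/46=0.0435, 14/46=0.3043, 27/46=0.5870, 2/46=0.0435
Proportions for Sorex araneus (n=225): 78/225=0.3467, 24/225=0.1067, 1/225=0.0044, 1/225=0.0044, 121/225=0.5378
Σ p₁ᵢp₂ᵢ = 0.007523 + 0.004641 + 0.001339 + 0.002583 + 0.023394 = 0.039480
Σp_1ᵢ² = 0.0217² + 0.0435² + 0.3043² + 0.5870² + 0.0435² = 0.000471 + 0.001892 + 0.092598 + 0.344569 + 0.001892 = 0.441422
Σp_2ᵢ² = 0.3467² + 0.1067² + 0.0044² + 0.0044² + 0.5378² = 0.120201 + 0.011385 + 0.000019 + 0.000019 + 0.289229 = 0.420853
O = 0.039480 / √(0.441422 × 0.420853) = 0.039480 / 0.4310148 = 0.0916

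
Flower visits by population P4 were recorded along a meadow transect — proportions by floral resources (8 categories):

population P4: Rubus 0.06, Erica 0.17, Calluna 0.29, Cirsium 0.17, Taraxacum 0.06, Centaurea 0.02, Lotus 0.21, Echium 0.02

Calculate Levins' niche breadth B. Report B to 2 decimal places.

5.15

Σpᵢ² = 0.06² + 0.17² + 0.29² + 0.17² + 0.06² + 0.02² + 0.21² + 0.02² = 0.0036 + 0.0289 + 0.0841 + 0.0289 + 0.0036 + 0.0004 + 0.0441 + 0.0004 = 0.1940
B = 1 / 0.1940 = 5.1546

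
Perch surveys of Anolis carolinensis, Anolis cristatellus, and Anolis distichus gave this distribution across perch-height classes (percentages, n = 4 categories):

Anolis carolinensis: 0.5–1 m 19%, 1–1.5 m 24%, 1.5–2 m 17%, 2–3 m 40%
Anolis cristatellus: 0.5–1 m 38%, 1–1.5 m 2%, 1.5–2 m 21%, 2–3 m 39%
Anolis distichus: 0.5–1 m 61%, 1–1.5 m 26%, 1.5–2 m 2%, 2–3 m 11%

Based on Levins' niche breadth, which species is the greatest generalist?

Convert percentages to proportions (divide by 100).
Σp_caroᵢ² = 0.19² + 0.24² + 0.17² + 0.40² = 0.0361 + 0.0576 + 0.0289 + 0.1600 = 0.2826
B_caro = 1 / 0.2826 = 3.5386
Σp_crisᵢ² = 0.38² + 0.02² + 0.21² + 0.39² = 0.1444 + 0.0004 + 0.0441 + 0.1521 = 0.3410
B_cris = 1 / 0.3410 = 2.9326
Σp_distᵢ² = 0.61² + 0.26² + 0.02² + 0.11² = 0.3721 + 0.0676 + 0.0004 + 0.0121 = 0.4522
B_dist = 1 / 0.4522 = 2.2114
Highest B → broadest niche (most generalist): Anolis carolinensis (B = 3.54).

Anolis carolinensis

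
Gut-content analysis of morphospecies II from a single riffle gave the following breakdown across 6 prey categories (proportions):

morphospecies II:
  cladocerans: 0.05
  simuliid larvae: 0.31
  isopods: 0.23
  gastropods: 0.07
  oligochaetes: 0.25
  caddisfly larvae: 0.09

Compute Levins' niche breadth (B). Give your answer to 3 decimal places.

4.405

Σpᵢ² = 0.05² + 0.31² + 0.23² + 0.07² + 0.25² + 0.09² = 0.0025 + 0.0961 + 0.0529 + 0.0049 + 0.0625 + 0.0081 = 0.2270
B = 1 / 0.2270 = 4.40529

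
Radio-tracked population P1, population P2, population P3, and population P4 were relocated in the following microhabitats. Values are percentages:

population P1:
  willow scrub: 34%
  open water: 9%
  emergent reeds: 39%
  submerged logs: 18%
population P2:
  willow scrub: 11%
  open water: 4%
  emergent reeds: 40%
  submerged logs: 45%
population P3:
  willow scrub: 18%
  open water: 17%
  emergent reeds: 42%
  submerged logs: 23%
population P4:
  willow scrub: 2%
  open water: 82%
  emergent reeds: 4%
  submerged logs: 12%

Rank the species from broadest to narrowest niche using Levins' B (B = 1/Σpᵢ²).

Convert percentages to proportions (divide by 100).
Σp_P1ᵢ² = 0.34² + 0.09² + 0.39² + 0.18² = 0.1156 + 0.0081 + 0.1521 + 0.0324 = 0.3082
B_P1 = 1 / 0.3082 = 3.2446
Σp_P2ᵢ² = 0.11² + 0.04² + 0.40² + 0.45² = 0.0121 + 0.0016 + 0.1600 + 0.2025 = 0.3762
B_P2 = 1 / 0.3762 = 2.6582
Σp_P3ᵢ² = 0.18² + 0.17² + 0.42² + 0.23² = 0.0324 + 0.0289 + 0.1764 + 0.0529 = 0.2906
B_P3 = 1 / 0.2906 = 3.4412
Σp_P4ᵢ² = 0.02² + 0.82² + 0.04² + 0.12² = 0.0004 + 0.6724 + 0.0016 + 0.0144 = 0.6888
B_P4 = 1 / 0.6888 = 1.4518
Ranking by B (broadest → narrowest): population P3 (3.44) > population P1 (3.24) > population P2 (2.66) > population P4 (1.45)

population P3 > population P1 > population P2 > population P4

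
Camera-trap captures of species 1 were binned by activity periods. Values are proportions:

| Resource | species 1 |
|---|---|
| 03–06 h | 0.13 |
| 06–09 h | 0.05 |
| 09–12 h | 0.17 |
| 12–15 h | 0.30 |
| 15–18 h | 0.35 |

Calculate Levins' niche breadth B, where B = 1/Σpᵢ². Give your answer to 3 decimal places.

3.834

Σpᵢ² = 0.13² + 0.05² + 0.17² + 0.30² + 0.35² = 0.0169 + 0.0025 + 0.0289 + 0.0900 + 0.1225 = 0.2608
B = 1 / 0.2608 = 3.83436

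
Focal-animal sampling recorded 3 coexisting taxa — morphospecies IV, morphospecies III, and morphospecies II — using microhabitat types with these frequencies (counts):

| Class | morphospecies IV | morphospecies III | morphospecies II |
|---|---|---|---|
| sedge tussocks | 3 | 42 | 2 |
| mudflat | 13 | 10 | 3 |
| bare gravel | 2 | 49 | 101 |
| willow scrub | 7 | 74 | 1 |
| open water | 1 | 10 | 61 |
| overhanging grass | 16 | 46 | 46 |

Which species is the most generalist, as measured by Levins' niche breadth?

morphospecies III

Proportions for morphospecies IV (n=42): 3/42=0.0714, 13/42=0.3095, 2/42=0.0476, 7/42=0.1667, 1/42=0.0238, 16/42=0.3810
Proportions for morphospecies III (n=231): 42/231=0.1818, 10/231=0.0433, 49/231=0.2121, 74/231=0.3203, 10/231=0.0433, 46/231=0.1991
Proportions for morphospecies II (n=214): 2/214=0.0093, 3/214=0.0140, 101/214=0.4720, 1/214=0.0047, 61/214=0.2850, 46/214=0.2150
Σp_IVᵢ² = 0.0714² + 0.3095² + 0.0476² + 0.1667² + 0.0238² + 0.3810² = 0.005098 + 0.095790 + 0.002266 + 0.027789 + 0.000566 + 0.145161 = 0.276670
B_IV = 1 / 0.276670 = 3.6144
Σp_IIIᵢ² = 0.1818² + 0.0433² + 0.2121² + 0.3203² + 0.0433² + 0.1991² = 0.033051 + 0.001875 + 0.044986 + 0.102592 + 0.001875 + 0.039641 = 0.224020
B_III = 1 / 0.224020 = 4.4639
Σp_IIᵢ² = 0.0093² + 0.0140² + 0.4720² + 0.0047² + 0.2850² + 0.2150² = 0.000086 + 0.000196 + 0.222784 + 0.000022 + 0.081225 + 0.046225 = 0.350538
B_II = 1 / 0.350538 = 2.8528
Highest B → broadest niche (most generalist): morphospecies III (B = 4.46).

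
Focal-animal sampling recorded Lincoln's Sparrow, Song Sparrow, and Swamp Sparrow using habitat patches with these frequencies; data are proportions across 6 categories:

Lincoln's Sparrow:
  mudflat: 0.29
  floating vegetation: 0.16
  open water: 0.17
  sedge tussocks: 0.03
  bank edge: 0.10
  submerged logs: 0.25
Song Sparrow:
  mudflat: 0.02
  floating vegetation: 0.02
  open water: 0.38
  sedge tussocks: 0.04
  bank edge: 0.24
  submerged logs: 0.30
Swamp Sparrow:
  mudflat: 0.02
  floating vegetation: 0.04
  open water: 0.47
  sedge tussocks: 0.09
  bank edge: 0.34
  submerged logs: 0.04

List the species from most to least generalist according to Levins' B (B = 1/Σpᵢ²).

Σp_Lincᵢ² = 0.29² + 0.16² + 0.17² + 0.03² + 0.10² + 0.25² = 0.0841 + 0.0256 + 0.0289 + 0.0009 + 0.0100 + 0.0625 = 0.2120
B_Linc = 1 / 0.2120 = 4.7170
Σp_Songᵢ² = 0.02² + 0.02² + 0.38² + 0.04² + 0.24² + 0.30² = 0.0004 + 0.0004 + 0.1444 + 0.0016 + 0.0576 + 0.0900 = 0.2944
B_Song = 1 / 0.2944 = 3.3967
Σp_Swamᵢ² = 0.02² + 0.04² + 0.47² + 0.09² + 0.34² + 0.04² = 0.0004 + 0.0016 + 0.2209 + 0.0081 + 0.1156 + 0.0016 = 0.3482
B_Swam = 1 / 0.3482 = 2.8719
Ranking by B (broadest → narrowest): Lincoln's Sparrow (4.72) > Song Sparrow (3.40) > Swamp Sparrow (2.87)

Lincoln's Sparrow > Song Sparrow > Swamp Sparrow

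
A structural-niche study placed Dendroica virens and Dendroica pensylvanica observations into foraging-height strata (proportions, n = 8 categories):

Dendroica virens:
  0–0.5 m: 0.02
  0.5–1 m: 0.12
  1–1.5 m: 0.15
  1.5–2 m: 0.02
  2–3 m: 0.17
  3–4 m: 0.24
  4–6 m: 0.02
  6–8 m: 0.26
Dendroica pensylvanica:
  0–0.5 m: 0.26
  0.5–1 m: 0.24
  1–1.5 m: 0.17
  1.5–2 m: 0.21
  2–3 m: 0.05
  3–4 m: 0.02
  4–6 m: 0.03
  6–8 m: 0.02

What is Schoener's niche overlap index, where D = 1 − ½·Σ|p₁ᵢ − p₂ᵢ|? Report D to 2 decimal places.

Σ|p₁ᵢ − p₂ᵢ| = 0.24 + 0.12 + 0.02 + 0.19 + 0.12 + 0.22 + 0.01 + 0.24 = 1.16
D = 1 − ½ × 1.16 = 1 − 0.580 = 0.4200

0.42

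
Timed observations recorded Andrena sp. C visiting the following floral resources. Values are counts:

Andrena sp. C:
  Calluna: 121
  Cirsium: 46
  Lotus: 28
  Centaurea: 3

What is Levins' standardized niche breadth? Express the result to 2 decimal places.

Proportions for Andrena sp. C (n=198): 121/198=0.6111, 46/198=0.2323, 28/198=0.1414, 3/198=0.0152
Σpᵢ² = 0.6111² + 0.2323² + 0.1414² + 0.0152² = 0.373443 + 0.053963 + 0.019994 + 0.000231 = 0.447631
B = 1 / 0.447631 = 2.2340
Bₛ = (B − 1)/(n − 1) = (2.2340 − 1)/(4 − 1) = 1.2340/3 = 0.4113

0.41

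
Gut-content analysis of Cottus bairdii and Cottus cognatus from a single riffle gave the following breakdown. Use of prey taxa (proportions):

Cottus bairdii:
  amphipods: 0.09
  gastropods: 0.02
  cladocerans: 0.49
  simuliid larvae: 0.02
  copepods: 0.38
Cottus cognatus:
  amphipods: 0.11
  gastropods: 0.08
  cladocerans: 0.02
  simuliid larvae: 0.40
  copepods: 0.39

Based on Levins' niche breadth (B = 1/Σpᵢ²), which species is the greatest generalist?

Cottus cognatus

Σp_bairᵢ² = 0.09² + 0.02² + 0.49² + 0.02² + 0.38² = 0.0081 + 0.0004 + 0.2401 + 0.0004 + 0.1444 = 0.3934
B_bair = 1 / 0.3934 = 2.5419
Σp_cognᵢ² = 0.11² + 0.08² + 0.02² + 0.40² + 0.39² = 0.0121 + 0.0064 + 0.0004 + 0.1600 + 0.1521 = 0.3310
B_cogn = 1 / 0.3310 = 3.0211
Highest B → broadest niche (most generalist): Cottus cognatus (B = 3.02).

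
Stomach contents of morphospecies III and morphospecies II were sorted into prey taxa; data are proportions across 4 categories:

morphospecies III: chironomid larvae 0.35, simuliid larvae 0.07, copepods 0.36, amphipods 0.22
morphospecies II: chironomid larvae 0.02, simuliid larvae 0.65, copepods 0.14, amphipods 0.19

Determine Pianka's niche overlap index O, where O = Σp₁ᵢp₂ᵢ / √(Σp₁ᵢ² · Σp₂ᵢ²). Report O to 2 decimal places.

0.38

Σ p₁ᵢp₂ᵢ = 0.0070 + 0.0455 + 0.0504 + 0.0418 = 0.1447
Σp_1ᵢ² = 0.35² + 0.07² + 0.36² + 0.22² = 0.1225 + 0.0049 + 0.1296 + 0.0484 = 0.3054
Σp_2ᵢ² = 0.02² + 0.65² + 0.14² + 0.19² = 0.0004 + 0.4225 + 0.0196 + 0.0361 = 0.4786
O = 0.1447 / √(0.3054 × 0.4786) = 0.1447 / 0.38231 = 0.3785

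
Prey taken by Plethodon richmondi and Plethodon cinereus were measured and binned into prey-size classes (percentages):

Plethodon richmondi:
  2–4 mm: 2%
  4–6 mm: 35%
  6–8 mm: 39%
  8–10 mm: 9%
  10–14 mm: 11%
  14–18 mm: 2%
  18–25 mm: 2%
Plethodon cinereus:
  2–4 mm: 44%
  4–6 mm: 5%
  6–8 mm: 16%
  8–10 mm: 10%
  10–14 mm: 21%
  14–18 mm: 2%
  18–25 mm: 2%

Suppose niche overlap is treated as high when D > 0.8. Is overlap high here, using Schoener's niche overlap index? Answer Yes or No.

Convert percentages to proportions (divide by 100).
Σ|p₁ᵢ − p₂ᵢ| = 0.42 + 0.30 + 0.23 + 0.01 + 0.10 + 0.00 + 0.00 = 1.06
D = 1 − ½ × 1.06 = 1 − 0.530 = 0.4700
D = 0.4700 < 0.8 → No.

No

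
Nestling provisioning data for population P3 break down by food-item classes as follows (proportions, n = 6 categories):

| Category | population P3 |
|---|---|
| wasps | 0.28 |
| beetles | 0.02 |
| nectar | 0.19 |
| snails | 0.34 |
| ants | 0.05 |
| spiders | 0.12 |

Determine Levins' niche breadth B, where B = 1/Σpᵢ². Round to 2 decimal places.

Σpᵢ² = 0.28² + 0.02² + 0.19² + 0.34² + 0.05² + 0.12² = 0.0784 + 0.0004 + 0.0361 + 0.1156 + 0.0025 + 0.0144 = 0.2474
B = 1 / 0.2474 = 4.0420

4.04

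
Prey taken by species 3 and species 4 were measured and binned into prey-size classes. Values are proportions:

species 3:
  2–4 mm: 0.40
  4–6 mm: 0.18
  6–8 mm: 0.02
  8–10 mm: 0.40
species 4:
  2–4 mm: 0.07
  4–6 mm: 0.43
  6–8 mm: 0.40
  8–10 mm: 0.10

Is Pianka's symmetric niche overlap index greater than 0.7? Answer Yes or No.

Σ p₁ᵢp₂ᵢ = 0.0280 + 0.0774 + 0.0080 + 0.0400 = 0.1534
Σp_1ᵢ² = 0.40² + 0.18² + 0.02² + 0.40² = 0.1600 + 0.0324 + 0.0004 + 0.1600 = 0.3528
Σp_2ᵢ² = 0.07² + 0.43² + 0.40² + 0.10² = 0.0049 + 0.1849 + 0.1600 + 0.0100 = 0.3598
O = 0.1534 / √(0.3528 × 0.3598) = 0.1534 / 0.35628 = 0.4306
O = 0.4306 < 0.7 → No.

No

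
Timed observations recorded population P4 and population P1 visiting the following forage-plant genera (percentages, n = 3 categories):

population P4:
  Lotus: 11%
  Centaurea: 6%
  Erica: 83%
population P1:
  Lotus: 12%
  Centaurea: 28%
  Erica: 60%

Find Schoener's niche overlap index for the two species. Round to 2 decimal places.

Convert percentages to proportions (divide by 100).
Σ|p₁ᵢ − p₂ᵢ| = 0.01 + 0.22 + 0.23 = 0.46
D = 1 − ½ × 0.46 = 1 − 0.230 = 0.7700

0.77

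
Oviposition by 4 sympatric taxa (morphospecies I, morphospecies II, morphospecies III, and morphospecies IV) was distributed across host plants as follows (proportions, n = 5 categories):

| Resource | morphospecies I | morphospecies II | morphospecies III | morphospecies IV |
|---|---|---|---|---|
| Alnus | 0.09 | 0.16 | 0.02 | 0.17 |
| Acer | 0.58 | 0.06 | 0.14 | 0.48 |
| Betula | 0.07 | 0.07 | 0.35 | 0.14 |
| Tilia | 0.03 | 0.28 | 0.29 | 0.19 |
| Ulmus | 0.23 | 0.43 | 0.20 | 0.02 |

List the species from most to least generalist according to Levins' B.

Σp_Iᵢ² = 0.09² + 0.58² + 0.07² + 0.03² + 0.23² = 0.0081 + 0.3364 + 0.0049 + 0.0009 + 0.0529 = 0.4032
B_I = 1 / 0.4032 = 2.4802
Σp_IIᵢ² = 0.16² + 0.06² + 0.07² + 0.28² + 0.43² = 0.0256 + 0.0036 + 0.0049 + 0.0784 + 0.1849 = 0.2974
B_II = 1 / 0.2974 = 3.3625
Σp_IIIᵢ² = 0.02² + 0.14² + 0.35² + 0.29² + 0.20² = 0.0004 + 0.0196 + 0.1225 + 0.0841 + 0.0400 = 0.2666
B_III = 1 / 0.2666 = 3.7509
Σp_IVᵢ² = 0.17² + 0.48² + 0.14² + 0.19² + 0.02² = 0.0289 + 0.2304 + 0.0196 + 0.0361 + 0.0004 = 0.3154
B_IV = 1 / 0.3154 = 3.1706
Ranking by B (broadest → narrowest): morphospecies III (3.75) > morphospecies II (3.36) > morphospecies IV (3.17) > morphospecies I (2.48)

morphospecies III > morphospecies II > morphospecies IV > morphospecies I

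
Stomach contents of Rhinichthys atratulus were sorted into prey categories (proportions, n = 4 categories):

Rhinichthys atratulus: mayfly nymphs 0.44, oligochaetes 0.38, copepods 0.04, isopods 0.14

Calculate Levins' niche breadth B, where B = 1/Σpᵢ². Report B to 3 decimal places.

Σpᵢ² = 0.44² + 0.38² + 0.04² + 0.14² = 0.1936 + 0.1444 + 0.0016 + 0.0196 = 0.3592
B = 1 / 0.3592 = 2.78396

2.784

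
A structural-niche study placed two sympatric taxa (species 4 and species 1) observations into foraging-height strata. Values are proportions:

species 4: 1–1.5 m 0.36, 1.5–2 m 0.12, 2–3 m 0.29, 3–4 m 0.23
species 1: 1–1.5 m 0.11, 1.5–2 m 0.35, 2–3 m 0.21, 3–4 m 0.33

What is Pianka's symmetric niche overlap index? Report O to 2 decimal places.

0.77

Σ p₁ᵢp₂ᵢ = 0.0396 + 0.0420 + 0.0609 + 0.0759 = 0.2184
Σp_1ᵢ² = 0.36² + 0.12² + 0.29² + 0.23² = 0.1296 + 0.0144 + 0.0841 + 0.0529 = 0.2810
Σp_2ᵢ² = 0.11² + 0.35² + 0.21² + 0.33² = 0.0121 + 0.1225 + 0.0441 + 0.1089 = 0.2876
O = 0.2184 / √(0.2810 × 0.2876) = 0.2184 / 0.28428 = 0.7683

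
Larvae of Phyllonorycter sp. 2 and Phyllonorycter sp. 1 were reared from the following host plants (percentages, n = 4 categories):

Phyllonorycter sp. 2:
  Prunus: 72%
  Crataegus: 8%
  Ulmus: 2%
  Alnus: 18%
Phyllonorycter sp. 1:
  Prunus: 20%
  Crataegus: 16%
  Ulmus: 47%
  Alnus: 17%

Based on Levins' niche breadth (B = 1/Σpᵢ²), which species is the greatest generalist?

Convert percentages to proportions (divide by 100).
Σp_2ᵢ² = 0.72² + 0.08² + 0.02² + 0.18² = 0.5184 + 0.0064 + 0.0004 + 0.0324 = 0.5576
B_2 = 1 / 0.5576 = 1.7934
Σp_1ᵢ² = 0.20² + 0.16² + 0.47² + 0.17² = 0.0400 + 0.0256 + 0.2209 + 0.0289 = 0.3154
B_1 = 1 / 0.3154 = 3.1706
Highest B → broadest niche (most generalist): Phyllonorycter sp. 1 (B = 3.17).

Phyllonorycter sp. 1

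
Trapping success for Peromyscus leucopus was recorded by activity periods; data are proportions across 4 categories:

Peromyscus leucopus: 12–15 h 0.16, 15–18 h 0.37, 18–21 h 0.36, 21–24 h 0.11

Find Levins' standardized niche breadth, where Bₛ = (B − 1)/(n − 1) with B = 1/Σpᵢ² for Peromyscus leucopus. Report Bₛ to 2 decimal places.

0.76

Σpᵢ² = 0.16² + 0.37² + 0.36² + 0.11² = 0.0256 + 0.1369 + 0.1296 + 0.0121 = 0.3042
B = 1 / 0.3042 = 3.2873
Bₛ = (B − 1)/(n − 1) = (3.2873 − 1)/(4 − 1) = 2.2873/3 = 0.7624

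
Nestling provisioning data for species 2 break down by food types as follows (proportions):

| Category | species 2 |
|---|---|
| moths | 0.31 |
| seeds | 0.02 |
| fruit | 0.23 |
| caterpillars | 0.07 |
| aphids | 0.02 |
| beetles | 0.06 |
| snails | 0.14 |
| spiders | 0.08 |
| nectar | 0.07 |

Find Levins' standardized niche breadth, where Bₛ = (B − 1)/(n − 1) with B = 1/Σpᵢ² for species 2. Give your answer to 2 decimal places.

0.54

Σpᵢ² = 0.31² + 0.02² + 0.23² + 0.07² + 0.02² + 0.06² + 0.14² + 0.08² + 0.07² = 0.0961 + 0.0004 + 0.0529 + 0.0049 + 0.0004 + 0.0036 + 0.0196 + 0.0064 + 0.0049 = 0.1892
B = 1 / 0.1892 = 5.2854
Bₛ = (B − 1)/(n − 1) = (5.2854 − 1)/(9 − 1) = 4.2854/8 = 0.5357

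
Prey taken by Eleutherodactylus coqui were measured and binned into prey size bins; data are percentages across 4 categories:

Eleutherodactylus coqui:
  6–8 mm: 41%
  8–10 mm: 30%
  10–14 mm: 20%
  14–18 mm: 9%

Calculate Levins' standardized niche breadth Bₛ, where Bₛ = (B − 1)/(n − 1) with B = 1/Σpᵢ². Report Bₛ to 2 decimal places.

Convert percentages to proportions (divide by 100).
Σpᵢ² = 0.41² + 0.30² + 0.20² + 0.09² = 0.1681 + 0.0900 + 0.0400 + 0.0081 = 0.3062
B = 1 / 0.3062 = 3.2658
Bₛ = (B − 1)/(n − 1) = (3.2658 − 1)/(4 − 1) = 2.2658/3 = 0.7553

0.76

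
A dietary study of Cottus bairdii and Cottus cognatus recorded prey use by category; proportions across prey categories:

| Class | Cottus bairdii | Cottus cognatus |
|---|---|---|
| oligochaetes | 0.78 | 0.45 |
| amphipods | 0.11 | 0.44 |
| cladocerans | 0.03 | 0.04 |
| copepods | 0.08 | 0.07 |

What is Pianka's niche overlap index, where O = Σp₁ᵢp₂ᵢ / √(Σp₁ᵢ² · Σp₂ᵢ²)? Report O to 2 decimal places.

Σ p₁ᵢp₂ᵢ = 0.3510 + 0.0484 + 0.0012 + 0.0056 = 0.4062
Σp_1ᵢ² = 0.78² + 0.11² + 0.03² + 0.08² = 0.6084 + 0.0121 + 0.0009 + 0.0064 = 0.6278
Σp_2ᵢ² = 0.45² + 0.44² + 0.04² + 0.07² = 0.2025 + 0.1936 + 0.0016 + 0.0049 = 0.4026
O = 0.4062 / √(0.6278 × 0.4026) = 0.4062 / 0.50274 = 0.8080

0.81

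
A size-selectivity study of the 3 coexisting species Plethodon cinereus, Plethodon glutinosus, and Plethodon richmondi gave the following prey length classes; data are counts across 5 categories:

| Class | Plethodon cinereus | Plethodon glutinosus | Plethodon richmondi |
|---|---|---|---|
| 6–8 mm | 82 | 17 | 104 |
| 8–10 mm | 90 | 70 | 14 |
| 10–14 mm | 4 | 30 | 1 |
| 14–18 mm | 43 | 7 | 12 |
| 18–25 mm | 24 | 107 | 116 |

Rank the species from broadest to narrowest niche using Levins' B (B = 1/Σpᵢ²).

Proportions for Plethodon cinereus (n=243): 82/243=0.3374, 90/243=0.3704, 4/243=0.0165, 43/243=0.1770, 24/243=0.0988
Proportions for Plethodon glutinosus (n=231): 17/231=0.0736, 70/231=0.3030, 30/231=0.1299, 7/231=0.0303, 107/231=0.4632
Proportions for Plethodon richmondi (n=247): 104/247=0.4211, 14/247=0.0567, 1/247=0.0040, 12/247=0.0486, 116/247=0.4696
Σp_cineᵢ² = 0.3374² + 0.3704² + 0.0165² + 0.1770² + 0.0988² = 0.113839 + 0.137196 + 0.000272 + 0.031329 + 0.009761 = 0.292397
B_cine = 1 / 0.292397 = 3.4200
Σp_glutᵢ² = 0.0736² + 0.3030² + 0.1299² + 0.0303² + 0.4632² = 0.005417 + 0.091809 + 0.016874 + 0.000918 + 0.214554 = 0.329572
B_glut = 1 / 0.329572 = 3.0342
Σp_richᵢ² = 0.4211² + 0.0567² + 0.0040² + 0.0486² + 0.4696² = 0.177325 + 0.003215 + 0.000016 + 0.002362 + 0.220524 = 0.403442
B_rich = 1 / 0.403442 = 2.4787
Ranking by B (broadest → narrowest): Plethodon cinereus (3.42) > Plethodon glutinosus (3.03) > Plethodon richmondi (2.48)

Plethodon cinereus > Plethodon glutinosus > Plethodon richmondi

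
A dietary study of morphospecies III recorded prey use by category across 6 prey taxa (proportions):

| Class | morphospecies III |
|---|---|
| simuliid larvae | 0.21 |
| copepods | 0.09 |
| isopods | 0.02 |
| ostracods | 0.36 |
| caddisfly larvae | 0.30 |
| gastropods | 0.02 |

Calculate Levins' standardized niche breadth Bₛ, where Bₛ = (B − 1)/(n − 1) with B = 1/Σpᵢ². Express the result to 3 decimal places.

0.534

Σpᵢ² = 0.21² + 0.09² + 0.02² + 0.36² + 0.30² + 0.02² = 0.0441 + 0.0081 + 0.0004 + 0.1296 + 0.0900 + 0.0004 = 0.2726
B = 1 / 0.2726 = 3.66838
Bₛ = (B − 1)/(n − 1) = (3.66838 − 1)/(6 − 1) = 2.66838/5 = 0.53368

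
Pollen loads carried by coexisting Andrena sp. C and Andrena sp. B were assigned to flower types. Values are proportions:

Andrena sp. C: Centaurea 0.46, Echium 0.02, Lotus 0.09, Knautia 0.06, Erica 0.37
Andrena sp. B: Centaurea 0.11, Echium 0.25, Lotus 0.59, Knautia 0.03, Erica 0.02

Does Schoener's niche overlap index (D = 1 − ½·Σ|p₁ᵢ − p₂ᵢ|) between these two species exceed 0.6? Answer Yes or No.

No

Σ|p₁ᵢ − p₂ᵢ| = 0.35 + 0.23 + 0.50 + 0.03 + 0.35 = 1.46
D = 1 − ½ × 1.46 = 1 − 0.730 = 0.2700
D = 0.2700 < 0.6 → No.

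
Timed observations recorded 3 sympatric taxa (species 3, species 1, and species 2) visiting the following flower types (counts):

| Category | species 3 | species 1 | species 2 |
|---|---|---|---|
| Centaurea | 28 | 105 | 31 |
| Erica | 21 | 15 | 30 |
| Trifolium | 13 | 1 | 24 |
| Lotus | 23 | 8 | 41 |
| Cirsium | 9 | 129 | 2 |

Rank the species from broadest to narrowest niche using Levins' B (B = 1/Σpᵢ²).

species 3 > species 2 > species 1

Proportions for species 3 (n=94): 28/94=0.2979, 21/94=0.2234, 13/94=0.1383, 23/94=0.2447, 9/94=0.0957
Proportions for species 1 (n=258): 105/258=0.4070, 15/258=0.0581, 1/258=0.0039, 8/258=0.0310, 129/258=0.5000
Proportions for species 2 (n=128): 31/128=0.2422, 30/128=0.2344, 24/128=0.1875, 41/128=0.3203, 2/128=0.0156
Σp_3ᵢ² = 0.2979² + 0.2234² + 0.1383² + 0.2447² + 0.0957² = 0.088744 + 0.049908 + 0.019127 + 0.059878 + 0.009158 = 0.226815
B_3 = 1 / 0.226815 = 4.4089
Σp_1ᵢ² = 0.4070² + 0.0581² + 0.0039² + 0.0310² + 0.5000² = 0.165649 + 0.003376 + 0.000015 + 0.000961 + 0.250000 = 0.420001
B_1 = 1 / 0.420001 = 2.3809
Σp_2ᵢ² = 0.2422² + 0.2344² + 0.1875² + 0.3203² + 0.0156² = 0.058661 + 0.054943 + 0.035156 + 0.102592 + 0.000243 = 0.251595
B_2 = 1 / 0.251595 = 3.9746
Ranking by B (broadest → narrowest): species 3 (4.41) > species 2 (3.97) > species 1 (2.38)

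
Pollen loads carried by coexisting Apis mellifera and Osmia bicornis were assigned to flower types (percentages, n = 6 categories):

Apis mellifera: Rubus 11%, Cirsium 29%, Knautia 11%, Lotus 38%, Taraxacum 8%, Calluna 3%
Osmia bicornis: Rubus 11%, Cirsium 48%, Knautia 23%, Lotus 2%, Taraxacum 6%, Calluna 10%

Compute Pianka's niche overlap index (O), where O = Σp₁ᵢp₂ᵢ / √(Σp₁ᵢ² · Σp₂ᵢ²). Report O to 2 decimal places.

0.68

Convert percentages to proportions (divide by 100).
Σ p₁ᵢp₂ᵢ = 0.0121 + 0.1392 + 0.0253 + 0.0076 + 0.0048 + 0.0030 = 0.1920
Σp_1ᵢ² = 0.11² + 0.29² + 0.11² + 0.38² + 0.08² + 0.03² = 0.0121 + 0.0841 + 0.0121 + 0.1444 + 0.0064 + 0.0009 = 0.2600
Σp_2ᵢ² = 0.11² + 0.48² + 0.23² + 0.02² + 0.06² + 0.10² = 0.0121 + 0.2304 + 0.0529 + 0.0004 + 0.0036 + 0.0100 = 0.3094
O = 0.1920 / √(0.2600 × 0.3094) = 0.1920 / 0.28363 = 0.6769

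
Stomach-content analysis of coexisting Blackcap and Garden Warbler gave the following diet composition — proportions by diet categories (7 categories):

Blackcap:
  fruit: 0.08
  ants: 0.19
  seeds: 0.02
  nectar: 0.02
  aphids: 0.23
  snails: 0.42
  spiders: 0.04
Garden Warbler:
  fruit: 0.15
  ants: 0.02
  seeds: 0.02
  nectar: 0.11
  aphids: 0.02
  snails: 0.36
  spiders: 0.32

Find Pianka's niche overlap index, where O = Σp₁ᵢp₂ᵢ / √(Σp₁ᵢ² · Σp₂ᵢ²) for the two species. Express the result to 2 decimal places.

0.69

Σ p₁ᵢp₂ᵢ = 0.0120 + 0.0038 + 0.0004 + 0.0022 + 0.0046 + 0.1512 + 0.0128 = 0.1870
Σp_1ᵢ² = 0.08² + 0.19² + 0.02² + 0.02² + 0.23² + 0.42² + 0.04² = 0.0064 + 0.0361 + 0.0004 + 0.0004 + 0.0529 + 0.1764 + 0.0016 = 0.2742
Σp_2ᵢ² = 0.15² + 0.02² + 0.02² + 0.11² + 0.02² + 0.36² + 0.32² = 0.0225 + 0.0004 + 0.0004 + 0.0121 + 0.0004 + 0.1296 + 0.1024 = 0.2678
O = 0.1870 / √(0.2742 × 0.2678) = 0.1870 / 0.27098 = 0.6901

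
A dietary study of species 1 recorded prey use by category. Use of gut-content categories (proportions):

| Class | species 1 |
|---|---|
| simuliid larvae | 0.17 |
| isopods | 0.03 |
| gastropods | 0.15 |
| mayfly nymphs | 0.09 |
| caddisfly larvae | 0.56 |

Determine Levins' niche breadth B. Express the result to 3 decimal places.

Σpᵢ² = 0.17² + 0.03² + 0.15² + 0.09² + 0.56² = 0.0289 + 0.0009 + 0.0225 + 0.0081 + 0.3136 = 0.3740
B = 1 / 0.3740 = 2.67380

2.674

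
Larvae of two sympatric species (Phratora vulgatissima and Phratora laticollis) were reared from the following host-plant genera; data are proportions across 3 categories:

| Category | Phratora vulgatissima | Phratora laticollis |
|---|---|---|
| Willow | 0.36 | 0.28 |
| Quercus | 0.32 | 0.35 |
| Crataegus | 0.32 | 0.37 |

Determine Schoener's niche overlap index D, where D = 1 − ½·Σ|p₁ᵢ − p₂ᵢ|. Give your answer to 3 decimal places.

0.920

Σ|p₁ᵢ − p₂ᵢ| = 0.08 + 0.03 + 0.05 = 0.16
D = 1 − ½ × 0.16 = 1 − 0.080 = 0.92000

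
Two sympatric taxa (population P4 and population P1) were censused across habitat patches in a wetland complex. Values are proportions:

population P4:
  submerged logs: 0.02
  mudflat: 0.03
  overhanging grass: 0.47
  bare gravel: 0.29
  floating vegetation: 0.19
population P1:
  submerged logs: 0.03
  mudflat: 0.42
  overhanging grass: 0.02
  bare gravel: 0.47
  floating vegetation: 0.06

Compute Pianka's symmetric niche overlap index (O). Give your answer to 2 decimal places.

0.46

Σ p₁ᵢp₂ᵢ = 0.0006 + 0.0126 + 0.0094 + 0.1363 + 0.0114 = 0.1703
Σp_1ᵢ² = 0.02² + 0.03² + 0.47² + 0.29² + 0.19² = 0.0004 + 0.0009 + 0.2209 + 0.0841 + 0.0361 = 0.3424
Σp_2ᵢ² = 0.03² + 0.42² + 0.02² + 0.47² + 0.06² = 0.0009 + 0.1764 + 0.0004 + 0.2209 + 0.0036 = 0.4022
O = 0.1703 / √(0.3424 × 0.4022) = 0.1703 / 0.37110 = 0.4589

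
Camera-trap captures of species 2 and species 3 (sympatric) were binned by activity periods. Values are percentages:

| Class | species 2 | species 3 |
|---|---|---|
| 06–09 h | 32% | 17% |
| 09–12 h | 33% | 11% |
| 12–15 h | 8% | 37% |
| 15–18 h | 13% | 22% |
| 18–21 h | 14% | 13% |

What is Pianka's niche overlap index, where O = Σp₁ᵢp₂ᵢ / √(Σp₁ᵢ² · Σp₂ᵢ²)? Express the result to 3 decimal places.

Convert percentages to proportions (divide by 100).
Σ p₁ᵢp₂ᵢ = 0.0544 + 0.0363 + 0.0296 + 0.0286 + 0.0182 = 0.1671
Σp_1ᵢ² = 0.32² + 0.33² + 0.08² + 0.13² + 0.14² = 0.1024 + 0.1089 + 0.0064 + 0.0169 + 0.0196 = 0.2542
Σp_2ᵢ² = 0.17² + 0.11² + 0.37² + 0.22² + 0.13² = 0.0289 + 0.0121 + 0.1369 + 0.0484 + 0.0169 = 0.2432
O = 0.1671 / √(0.2542 × 0.2432) = 0.1671 / 0.248639 = 0.67206

0.672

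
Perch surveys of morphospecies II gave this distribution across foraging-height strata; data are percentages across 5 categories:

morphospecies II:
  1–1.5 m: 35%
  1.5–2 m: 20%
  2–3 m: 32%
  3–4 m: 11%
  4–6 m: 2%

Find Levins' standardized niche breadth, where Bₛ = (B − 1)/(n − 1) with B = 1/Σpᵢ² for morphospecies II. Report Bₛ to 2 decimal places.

0.65

Convert percentages to proportions (divide by 100).
Σpᵢ² = 0.35² + 0.20² + 0.32² + 0.11² + 0.02² = 0.1225 + 0.0400 + 0.1024 + 0.0121 + 0.0004 = 0.2774
B = 1 / 0.2774 = 3.6049
Bₛ = (B − 1)/(n − 1) = (3.6049 − 1)/(5 − 1) = 2.6049/4 = 0.6512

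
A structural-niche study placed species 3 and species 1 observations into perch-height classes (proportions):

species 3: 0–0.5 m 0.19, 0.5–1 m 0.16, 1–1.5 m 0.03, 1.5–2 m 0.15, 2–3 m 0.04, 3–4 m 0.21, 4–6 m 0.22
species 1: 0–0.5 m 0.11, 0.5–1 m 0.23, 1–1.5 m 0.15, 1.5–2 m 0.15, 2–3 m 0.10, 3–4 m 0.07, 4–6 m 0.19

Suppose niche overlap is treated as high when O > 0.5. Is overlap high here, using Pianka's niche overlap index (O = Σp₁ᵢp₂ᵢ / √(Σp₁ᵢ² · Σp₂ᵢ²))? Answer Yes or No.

Yes

Σ p₁ᵢp₂ᵢ = 0.0209 + 0.0368 + 0.0045 + 0.0225 + 0.0040 + 0.0147 + 0.0418 = 0.1452
Σp_1ᵢ² = 0.19² + 0.16² + 0.03² + 0.15² + 0.04² + 0.21² + 0.22² = 0.0361 + 0.0256 + 0.0009 + 0.0225 + 0.0016 + 0.0441 + 0.0484 = 0.1792
Σp_2ᵢ² = 0.11² + 0.23² + 0.15² + 0.15² + 0.10² + 0.07² + 0.19² = 0.0121 + 0.0529 + 0.0225 + 0.0225 + 0.0100 + 0.0049 + 0.0361 = 0.1610
O = 0.1452 / √(0.1792 × 0.1610) = 0.1452 / 0.16986 = 0.8548
O = 0.8548 > 0.5 → Yes.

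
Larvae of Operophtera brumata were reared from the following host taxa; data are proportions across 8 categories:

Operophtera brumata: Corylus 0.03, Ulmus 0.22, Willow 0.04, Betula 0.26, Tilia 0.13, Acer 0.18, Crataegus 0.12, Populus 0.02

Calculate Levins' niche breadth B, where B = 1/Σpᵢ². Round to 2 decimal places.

5.48

Σpᵢ² = 0.03² + 0.22² + 0.04² + 0.26² + 0.13² + 0.18² + 0.12² + 0.02² = 0.0009 + 0.0484 + 0.0016 + 0.0676 + 0.0169 + 0.0324 + 0.0144 + 0.0004 = 0.1826
B = 1 / 0.1826 = 5.4765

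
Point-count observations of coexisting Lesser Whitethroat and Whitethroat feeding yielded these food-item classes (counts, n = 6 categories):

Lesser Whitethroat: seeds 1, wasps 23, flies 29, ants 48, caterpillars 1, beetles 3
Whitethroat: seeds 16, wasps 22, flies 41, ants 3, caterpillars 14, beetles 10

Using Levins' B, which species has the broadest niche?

Proportions for Lesser Whitethroat (n=105): 1/105=0.0095, 23/105=0.2190, 29/105=0.2762, 48/105=0.4571, 1/105=0.0095, 3/105=0.0286
Proportions for Whitethroat (n=106): 16/106=0.1509, 22/106=0.2075, 41/106=0.3868, 3/106=0.0283, 14/106=0.1321, 10/106=0.0943
Σp_Lessᵢ² = 0.0095² + 0.2190² + 0.2762² + 0.4571² + 0.0095² + 0.0286² = 0.000090 + 0.047961 + 0.076286 + 0.208940 + 0.000090 + 0.000818 = 0.334185
B_Less = 1 / 0.334185 = 2.9924
Σp_Whitᵢ² = 0.1509² + 0.2075² + 0.3868² + 0.0283² + 0.1321² + 0.0943² = 0.022771 + 0.043056 + 0.149614 + 0.000801 + 0.017450 + 0.008892 = 0.242584
B_Whit = 1 / 0.242584 = 4.1223
Highest B → broadest niche (most generalist): Whitethroat (B = 4.12).

Whitethroat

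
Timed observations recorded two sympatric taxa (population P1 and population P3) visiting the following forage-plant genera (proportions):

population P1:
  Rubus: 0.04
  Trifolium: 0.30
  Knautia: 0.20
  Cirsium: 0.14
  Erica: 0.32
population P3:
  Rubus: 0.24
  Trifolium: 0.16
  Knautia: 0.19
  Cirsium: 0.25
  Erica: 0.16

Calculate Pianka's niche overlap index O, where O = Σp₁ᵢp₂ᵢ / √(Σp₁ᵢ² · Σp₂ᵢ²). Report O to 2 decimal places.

Σ p₁ᵢp₂ᵢ = 0.0096 + 0.0480 + 0.0380 + 0.0350 + 0.0512 = 0.1818
Σp_1ᵢ² = 0.04² + 0.30² + 0.20² + 0.14² + 0.32² = 0.0016 + 0.0900 + 0.0400 + 0.0196 + 0.1024 = 0.2536
Σp_2ᵢ² = 0.24² + 0.16² + 0.19² + 0.25² + 0.16² = 0.0576 + 0.0256 + 0.0361 + 0.0625 + 0.0256 = 0.2074
O = 0.1818 / √(0.2536 × 0.2074) = 0.1818 / 0.22934 = 0.7927

0.79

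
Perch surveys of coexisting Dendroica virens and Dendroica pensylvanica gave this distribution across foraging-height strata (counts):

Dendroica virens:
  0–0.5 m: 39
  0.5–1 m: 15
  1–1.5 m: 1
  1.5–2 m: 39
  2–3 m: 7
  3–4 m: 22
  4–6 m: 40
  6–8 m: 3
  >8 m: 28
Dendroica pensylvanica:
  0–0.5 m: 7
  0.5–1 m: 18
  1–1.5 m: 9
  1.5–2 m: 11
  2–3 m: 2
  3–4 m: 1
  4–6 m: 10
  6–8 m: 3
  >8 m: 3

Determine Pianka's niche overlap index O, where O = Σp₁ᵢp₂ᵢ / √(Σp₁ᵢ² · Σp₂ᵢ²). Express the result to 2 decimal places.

Proportions for Dendroica virens (n=194): 39/194=0.2010, 15/194=0.0773, 1/194=0.0052, 39/194=0.2010, 7/194=0.0361, 22/194=0.1134, 40/194=0.2062, 3/194=0.0155, 28/194=0.1443
Proportions for Dendroica pensylvanica (n=64): 7/64=0.1094, 18/64=0.2813, 9/64=0.1406, 11/64=0.1719, 2/64=0.0313, 1/64=0.0156, 10/64=0.1563, 3/64=0.0469, 3/64=0.0469
Σ p₁ᵢp₂ᵢ = 0.021989 + 0.021744 + 0.000731 + 0.034552 + 0.001130 + 0.001769 + 0.032229 + 0.000727 + 0.006768 = 0.121639
Σp_1ᵢ² = 0.2010² + 0.0773² + 0.0052² + 0.2010² + 0.0361² + 0.1134² + 0.2062² + 0.0155² + 0.1443² = 0.040401 + 0.005975 + 0.000027 + 0.040401 + 0.001303 + 0.012860 + 0.042518 + 0.000240 + 0.020822 = 0.164547
Σp_2ᵢ² = 0.1094² + 0.2813² + 0.1406² + 0.1719² + 0.0313² + 0.0156² + 0.1563² + 0.0469² + 0.0469² = 0.011968 + 0.079130 + 0.019768 + 0.029550 + 0.000980 + 0.000243 + 0.024430 + 0.002200 + 0.002200 = 0.170469
O = 0.121639 / √(0.164547 × 0.170469) = 0.121639 / 0.1674818 = 0.7263

0.73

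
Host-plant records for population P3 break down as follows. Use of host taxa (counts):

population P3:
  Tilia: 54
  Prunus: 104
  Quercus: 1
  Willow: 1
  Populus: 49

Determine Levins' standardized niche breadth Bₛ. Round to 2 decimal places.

0.43

Proportions for population P3 (n=209): 54/209=0.2584, 104/209=0.4976, 1/209=0.0048, 1/209=0.0048, 49/209=0.2344
Σpᵢ² = 0.2584² + 0.4976² + 0.0048² + 0.0048² + 0.2344² = 0.066771 + 0.247606 + 0.000023 + 0.000023 + 0.054943 = 0.369366
B = 1 / 0.369366 = 2.7073
Bₛ = (B − 1)/(n − 1) = (2.7073 − 1)/(5 − 1) = 1.7073/4 = 0.4268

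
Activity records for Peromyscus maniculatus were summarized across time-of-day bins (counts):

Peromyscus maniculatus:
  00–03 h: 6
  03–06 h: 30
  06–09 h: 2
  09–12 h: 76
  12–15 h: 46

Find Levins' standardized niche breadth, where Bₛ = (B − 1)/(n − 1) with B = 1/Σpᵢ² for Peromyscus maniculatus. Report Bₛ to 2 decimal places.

0.47

Proportions for Peromyscus maniculatus (n=160): 6/160=0.0375, 30/160=0.1875, 2/160=0.0125, 76/160=0.4750, 46/160=0.2875
Σpᵢ² = 0.0375² + 0.1875² + 0.0125² + 0.4750² + 0.2875² = 0.001406 + 0.035156 + 0.000156 + 0.225625 + 0.082656 = 0.344999
B = 1 / 0.344999 = 2.8986
Bₛ = (B − 1)/(n − 1) = (2.8986 − 1)/(5 − 1) = 1.8986/4 = 0.4747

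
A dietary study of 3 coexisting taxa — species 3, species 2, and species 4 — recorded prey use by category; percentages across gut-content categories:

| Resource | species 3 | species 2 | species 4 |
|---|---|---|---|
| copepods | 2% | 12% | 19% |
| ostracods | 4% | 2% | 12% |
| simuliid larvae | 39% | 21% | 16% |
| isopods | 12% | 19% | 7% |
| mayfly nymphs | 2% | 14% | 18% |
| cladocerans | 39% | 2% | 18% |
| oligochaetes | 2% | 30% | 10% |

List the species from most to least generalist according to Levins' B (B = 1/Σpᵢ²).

Convert percentages to proportions (divide by 100).
Σp_3ᵢ² = 0.02² + 0.04² + 0.39² + 0.12² + 0.02² + 0.39² + 0.02² = 0.0004 + 0.0016 + 0.1521 + 0.0144 + 0.0004 + 0.1521 + 0.0004 = 0.3214
B_3 = 1 / 0.3214 = 3.1114
Σp_2ᵢ² = 0.12² + 0.02² + 0.21² + 0.19² + 0.14² + 0.02² + 0.30² = 0.0144 + 0.0004 + 0.0441 + 0.0361 + 0.0196 + 0.0004 + 0.0900 = 0.2050
B_2 = 1 / 0.2050 = 4.8780
Σp_4ᵢ² = 0.19² + 0.12² + 0.16² + 0.07² + 0.18² + 0.18² + 0.10² = 0.0361 + 0.0144 + 0.0256 + 0.0049 + 0.0324 + 0.0324 + 0.0100 = 0.1558
B_4 = 1 / 0.1558 = 6.4185
Ranking by B (broadest → narrowest): species 4 (6.42) > species 2 (4.88) > species 3 (3.11)

species 4 > species 2 > species 3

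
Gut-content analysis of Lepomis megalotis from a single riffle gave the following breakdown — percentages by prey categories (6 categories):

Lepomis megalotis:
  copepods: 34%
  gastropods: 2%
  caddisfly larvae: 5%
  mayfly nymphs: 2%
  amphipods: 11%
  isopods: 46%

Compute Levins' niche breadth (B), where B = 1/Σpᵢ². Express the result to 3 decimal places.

Convert percentages to proportions (divide by 100).
Σpᵢ² = 0.34² + 0.02² + 0.05² + 0.02² + 0.11² + 0.46² = 0.1156 + 0.0004 + 0.0025 + 0.0004 + 0.0121 + 0.2116 = 0.3426
B = 1 / 0.3426 = 2.91886

2.919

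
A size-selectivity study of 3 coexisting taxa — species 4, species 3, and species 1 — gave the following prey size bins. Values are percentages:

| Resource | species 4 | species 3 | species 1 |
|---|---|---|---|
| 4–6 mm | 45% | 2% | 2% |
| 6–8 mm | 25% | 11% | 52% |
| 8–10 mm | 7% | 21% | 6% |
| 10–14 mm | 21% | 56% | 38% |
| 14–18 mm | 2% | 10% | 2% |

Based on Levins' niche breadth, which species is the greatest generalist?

species 4

Convert percentages to proportions (divide by 100).
Σp_4ᵢ² = 0.45² + 0.25² + 0.07² + 0.21² + 0.02² = 0.2025 + 0.0625 + 0.0049 + 0.0441 + 0.0004 = 0.3144
B_4 = 1 / 0.3144 = 3.1807
Σp_3ᵢ² = 0.02² + 0.11² + 0.21² + 0.56² + 0.10² = 0.0004 + 0.0121 + 0.0441 + 0.3136 + 0.0100 = 0.3802
B_3 = 1 / 0.3802 = 2.6302
Σp_1ᵢ² = 0.02² + 0.52² + 0.06² + 0.38² + 0.02² = 0.0004 + 0.2704 + 0.0036 + 0.1444 + 0.0004 = 0.4192
B_1 = 1 / 0.4192 = 2.3855
Highest B → broadest niche (most generalist): species 4 (B = 3.18).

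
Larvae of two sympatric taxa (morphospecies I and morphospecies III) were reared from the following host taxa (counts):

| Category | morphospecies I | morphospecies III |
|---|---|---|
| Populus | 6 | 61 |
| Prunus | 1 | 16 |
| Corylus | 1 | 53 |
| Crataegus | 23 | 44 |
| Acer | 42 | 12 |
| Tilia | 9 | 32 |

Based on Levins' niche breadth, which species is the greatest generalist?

morphospecies III

Proportions for morphospecies I (n=82): 6/82=0.0732, 1/82=0.0122, 1/82=0.0122, 23/82=0.2805, 42/82=0.5122, 9/82=0.1098
Proportions for morphospecies III (n=218): 61/218=0.2798, 16/218=0.0734, 53/218=0.2431, 44/218=0.2018, 12/218=0.0550, 32/218=0.1468
Σp_Iᵢ² = 0.0732² + 0.0122² + 0.0122² + 0.2805² + 0.5122² + 0.1098² = 0.005358 + 0.000149 + 0.000149 + 0.078680 + 0.262349 + 0.012056 = 0.358741
B_I = 1 / 0.358741 = 2.7875
Σp_IIIᵢ² = 0.2798² + 0.0734² + 0.2431² + 0.2018² + 0.0550² + 0.1468² = 0.078288 + 0.005388 + 0.059098 + 0.040723 + 0.003025 + 0.021550 = 0.208072
B_III = 1 / 0.208072 = 4.8060
Highest B → broadest niche (most generalist): morphospecies III (B = 4.81).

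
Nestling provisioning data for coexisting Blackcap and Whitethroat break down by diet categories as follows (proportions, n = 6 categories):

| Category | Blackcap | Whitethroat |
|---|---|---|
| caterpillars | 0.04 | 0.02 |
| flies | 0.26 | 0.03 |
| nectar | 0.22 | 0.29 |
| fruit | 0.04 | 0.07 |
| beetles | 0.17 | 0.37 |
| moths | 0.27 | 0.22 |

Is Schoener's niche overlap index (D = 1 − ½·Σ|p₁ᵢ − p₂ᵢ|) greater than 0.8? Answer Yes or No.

Σ|p₁ᵢ − p₂ᵢ| = 0.02 + 0.23 + 0.07 + 0.03 + 0.20 + 0.05 = 0.60
D = 1 − ½ × 0.60 = 1 − 0.300 = 0.7000
D = 0.7000 < 0.8 → No.

No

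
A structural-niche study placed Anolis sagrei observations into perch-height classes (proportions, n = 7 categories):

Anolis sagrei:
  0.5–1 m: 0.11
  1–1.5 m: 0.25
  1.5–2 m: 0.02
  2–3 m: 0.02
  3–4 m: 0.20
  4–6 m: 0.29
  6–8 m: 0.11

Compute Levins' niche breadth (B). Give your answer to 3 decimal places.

Σpᵢ² = 0.11² + 0.25² + 0.02² + 0.02² + 0.20² + 0.29² + 0.11² = 0.0121 + 0.0625 + 0.0004 + 0.0004 + 0.0400 + 0.0841 + 0.0121 = 0.2116
B = 1 / 0.2116 = 4.72590

4.726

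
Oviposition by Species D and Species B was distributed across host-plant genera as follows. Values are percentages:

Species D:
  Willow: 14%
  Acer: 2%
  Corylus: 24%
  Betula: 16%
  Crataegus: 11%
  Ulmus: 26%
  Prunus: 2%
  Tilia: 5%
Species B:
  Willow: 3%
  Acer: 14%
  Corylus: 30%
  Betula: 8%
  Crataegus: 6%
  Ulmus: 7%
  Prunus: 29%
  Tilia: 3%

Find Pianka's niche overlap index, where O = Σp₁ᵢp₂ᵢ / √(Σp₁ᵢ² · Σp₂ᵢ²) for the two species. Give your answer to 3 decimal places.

0.627

Convert percentages to proportions (divide by 100).
Σ p₁ᵢp₂ᵢ = 0.0042 + 0.0028 + 0.0720 + 0.0128 + 0.0066 + 0.0182 + 0.0058 + 0.0015 = 0.1239
Σp_1ᵢ² = 0.14² + 0.02² + 0.24² + 0.16² + 0.11² + 0.26² + 0.02² + 0.05² = 0.0196 + 0.0004 + 0.0576 + 0.0256 + 0.0121 + 0.0676 + 0.0004 + 0.0025 = 0.1858
Σp_2ᵢ² = 0.03² + 0.14² + 0.30² + 0.08² + 0.06² + 0.07² + 0.29² + 0.03² = 0.0009 + 0.0196 + 0.0900 + 0.0064 + 0.0036 + 0.0049 + 0.0841 + 0.0009 = 0.2104
O = 0.1239 / √(0.1858 × 0.2104) = 0.1239 / 0.197718 = 0.62665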